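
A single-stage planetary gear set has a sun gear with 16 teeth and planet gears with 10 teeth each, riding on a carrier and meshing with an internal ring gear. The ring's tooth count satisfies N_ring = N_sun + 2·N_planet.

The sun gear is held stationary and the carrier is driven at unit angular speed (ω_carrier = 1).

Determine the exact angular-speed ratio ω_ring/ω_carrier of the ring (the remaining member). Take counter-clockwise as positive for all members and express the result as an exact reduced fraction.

N_ring = 16 + 2·10 = 36
16(ω_s−ω_c) = −36(ω_r−ω_c),  ω_s=0, ω_c=1
ω_r = 1 − (16/36)(0−1) = 13/9
ω_r/ω_c = 13/9

13/9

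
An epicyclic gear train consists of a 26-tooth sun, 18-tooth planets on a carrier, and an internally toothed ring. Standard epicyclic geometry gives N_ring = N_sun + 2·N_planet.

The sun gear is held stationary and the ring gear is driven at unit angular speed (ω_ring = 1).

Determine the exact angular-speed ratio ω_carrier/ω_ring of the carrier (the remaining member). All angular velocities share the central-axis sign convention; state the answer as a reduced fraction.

31/44

N_ring = 26 + 2·18 = 62
26(ω_s−ω_c) = −62(ω_r−ω_c),  ω_s=0, ω_r=1
26(0−ω_c) = −62(1−ω_c)  ⇒  88ω_c = 62  ⇒  ω_c = 31/44
ω_c/ω_r = 31/44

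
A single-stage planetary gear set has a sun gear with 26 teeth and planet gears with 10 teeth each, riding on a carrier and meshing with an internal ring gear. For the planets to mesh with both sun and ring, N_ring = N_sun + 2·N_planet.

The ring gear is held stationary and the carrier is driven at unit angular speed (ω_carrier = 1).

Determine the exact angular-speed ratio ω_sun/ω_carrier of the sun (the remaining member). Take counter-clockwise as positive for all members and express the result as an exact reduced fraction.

N_ring = 26 + 2·10 = 46
26(ω_s−ω_c) = −46(ω_r−ω_c),  ω_r=0, ω_c=1
ω_s = 1 − (46/26)(0−1) = 36/13
ω_s/ω_c = 36/13

36/13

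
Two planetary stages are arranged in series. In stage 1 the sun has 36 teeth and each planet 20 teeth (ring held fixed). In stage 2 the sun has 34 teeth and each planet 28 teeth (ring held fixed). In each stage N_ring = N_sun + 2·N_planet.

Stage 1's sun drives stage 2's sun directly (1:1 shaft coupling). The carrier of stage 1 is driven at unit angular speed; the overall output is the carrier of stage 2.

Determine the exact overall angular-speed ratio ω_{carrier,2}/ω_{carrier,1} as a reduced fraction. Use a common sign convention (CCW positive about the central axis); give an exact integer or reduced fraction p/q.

238/279

Stage 1: N_ring = 36 + 2·20 = 76
Stage 1: 36(ω_s−ω_c) = −76(ω_r−ω_c),  ω_r=0, ω_c=1
Stage 1: ω_s = 1 − (76/36)(0−1) = 28/9
  ⇒ ω_s¹/ω_c¹ = 28/9
Stage 2: N_ring = 34 + 2·28 = 90
Stage 2: 34(ω_s−ω_c) = −90(ω_r−ω_c),  ω_r=0, ω_s=1
Stage 2: 34(1−ω_c) = −90(0−ω_c)  ⇒  124ω_c = 34  ⇒  ω_c = 17/62
  ⇒ ω_c²/ω_s² = 17/62
Coupling ω_s² = ω_s¹ ⇒ overall = 28/9 × 17/62 = 238/279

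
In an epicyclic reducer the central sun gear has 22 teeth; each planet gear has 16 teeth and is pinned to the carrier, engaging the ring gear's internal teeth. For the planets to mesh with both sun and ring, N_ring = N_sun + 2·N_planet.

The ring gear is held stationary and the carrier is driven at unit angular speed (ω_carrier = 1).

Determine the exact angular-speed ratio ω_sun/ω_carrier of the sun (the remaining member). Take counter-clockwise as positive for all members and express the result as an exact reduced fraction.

38/11

N_ring = 22 + 2·16 = 54
22(ω_s−ω_c) = −54(ω_r−ω_c),  ω_r=0, ω_c=1
ω_s = 1 − (54/22)(0−1) = 38/11
ω_s/ω_c = 38/11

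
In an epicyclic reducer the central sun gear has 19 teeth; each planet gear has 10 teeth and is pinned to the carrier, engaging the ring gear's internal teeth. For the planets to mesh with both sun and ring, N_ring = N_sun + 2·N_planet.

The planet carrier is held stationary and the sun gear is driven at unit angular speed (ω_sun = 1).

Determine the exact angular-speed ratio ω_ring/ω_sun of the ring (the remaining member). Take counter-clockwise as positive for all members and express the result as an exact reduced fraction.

N_ring = 19 + 2·10 = 39
19(ω_s−ω_c) = −39(ω_r−ω_c),  ω_c=0, ω_s=1
ω_r = 0 − (19/39)(1−0) = -19/39
ω_r/ω_s = -19/39

-19/39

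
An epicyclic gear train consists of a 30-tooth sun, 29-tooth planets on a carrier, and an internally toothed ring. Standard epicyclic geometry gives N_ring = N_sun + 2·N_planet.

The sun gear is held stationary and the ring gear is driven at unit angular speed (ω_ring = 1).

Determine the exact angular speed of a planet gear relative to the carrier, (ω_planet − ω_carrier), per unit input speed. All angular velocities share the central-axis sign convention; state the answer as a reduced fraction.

1320/1711

N_ring = 30 + 2·29 = 88
30(ω_s−ω_c) = −88(ω_r−ω_c),  ω_s=0, ω_r=1
30(0−ω_c) = −88(1−ω_c)  ⇒  118ω_c = 88  ⇒  ω_c = 44/59
sun–planet: 30·(0−44/59) = −29·(ω_p−ω_c)  ⇒  ω_p−ω_c = −(30/29)·(-44/59) = 1320/1711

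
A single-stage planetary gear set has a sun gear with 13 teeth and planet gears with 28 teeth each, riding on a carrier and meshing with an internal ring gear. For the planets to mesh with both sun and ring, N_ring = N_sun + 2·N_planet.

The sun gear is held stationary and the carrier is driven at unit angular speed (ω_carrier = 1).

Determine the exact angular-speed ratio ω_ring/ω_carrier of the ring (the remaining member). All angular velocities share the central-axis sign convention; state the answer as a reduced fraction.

82/69

N_ring = 13 + 2·28 = 69
13(ω_s−ω_c) = −69(ω_r−ω_c),  ω_s=0, ω_c=1
ω_r = 1 − (13/69)(0−1) = 82/69
ω_r/ω_c = 82/69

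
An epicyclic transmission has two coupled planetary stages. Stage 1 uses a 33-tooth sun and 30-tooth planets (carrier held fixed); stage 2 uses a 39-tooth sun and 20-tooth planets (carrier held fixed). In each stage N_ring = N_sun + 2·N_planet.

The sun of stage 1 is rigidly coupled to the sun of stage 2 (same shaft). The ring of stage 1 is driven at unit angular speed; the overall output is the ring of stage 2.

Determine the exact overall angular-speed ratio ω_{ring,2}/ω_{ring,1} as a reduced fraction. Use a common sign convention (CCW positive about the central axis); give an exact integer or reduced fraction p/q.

Stage 1: N_ring = 33 + 2·30 = 93
Stage 1: 33(ω_s−ω_c) = −93(ω_r−ω_c),  ω_c=0, ω_r=1
Stage 1: ω_s = 0 − (93/33)(1−0) = -31/11
  ⇒ ω_s¹/ω_r¹ = -31/11
Stage 2: N_ring = 39 + 2·20 = 79
Stage 2: 39(ω_s−ω_c) = −79(ω_r−ω_c),  ω_c=0, ω_s=1
Stage 2: ω_r = 0 − (39/79)(1−0) = -39/79
  ⇒ ω_r²/ω_s² = -39/79
Coupling ω_s² = ω_s¹ ⇒ overall = -31/11 × -39/79 = 1209/869

1209/869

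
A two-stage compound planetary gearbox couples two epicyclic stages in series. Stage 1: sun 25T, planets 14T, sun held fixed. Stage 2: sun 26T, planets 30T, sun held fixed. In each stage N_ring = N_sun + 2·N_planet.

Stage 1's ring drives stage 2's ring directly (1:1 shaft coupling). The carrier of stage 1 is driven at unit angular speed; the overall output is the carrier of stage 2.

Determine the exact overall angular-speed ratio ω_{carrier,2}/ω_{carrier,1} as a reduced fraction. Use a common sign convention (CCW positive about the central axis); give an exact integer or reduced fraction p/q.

1677/1484

Stage 1: N_ring = 25 + 2·14 = 53
Stage 1: 25(ω_s−ω_c) = −53(ω_r−ω_c),  ω_s=0, ω_c=1
Stage 1: ω_r = 1 − (25/53)(0−1) = 78/53
  ⇒ ω_r¹/ω_c¹ = 78/53
Stage 2: N_ring = 26 + 2·30 = 86
Stage 2: 26(ω_s−ω_c) = −86(ω_r−ω_c),  ω_s=0, ω_r=1
Stage 2: 26(0−ω_c) = −86(1−ω_c)  ⇒  112ω_c = 86  ⇒  ω_c = 43/56
  ⇒ ω_c²/ω_r² = 43/56
Coupling ω_r² = ω_r¹ ⇒ overall = 78/53 × 43/56 = 1677/1484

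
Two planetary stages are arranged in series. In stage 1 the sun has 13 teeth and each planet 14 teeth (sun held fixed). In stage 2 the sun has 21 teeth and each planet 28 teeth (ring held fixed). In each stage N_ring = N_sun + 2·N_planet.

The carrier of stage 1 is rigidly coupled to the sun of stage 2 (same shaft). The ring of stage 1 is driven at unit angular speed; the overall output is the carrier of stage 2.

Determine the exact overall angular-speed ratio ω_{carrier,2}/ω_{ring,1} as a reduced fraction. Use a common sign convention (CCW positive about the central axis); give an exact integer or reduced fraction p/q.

Stage 1: N_ring = 13 + 2·14 = 41
Stage 1: 13(ω_s−ω_c) = −41(ω_r−ω_c),  ω_s=0, ω_r=1
Stage 1: 13(0−ω_c) = −41(1−ω_c)  ⇒  54ω_c = 41  ⇒  ω_c = 41/54
  ⇒ ω_c¹/ω_r¹ = 41/54
Stage 2: N_ring = 21 + 2·28 = 77
Stage 2: 21(ω_s−ω_c) = −77(ω_r−ω_c),  ω_r=0, ω_s=1
Stage 2: 21(1−ω_c) = −77(0−ω_c)  ⇒  98ω_c = 21  ⇒  ω_c = 3/14
  ⇒ ω_c²/ω_s² = 3/14
Coupling ω_s² = ω_c¹ ⇒ overall = 41/54 × 3/14 = 41/252

41/252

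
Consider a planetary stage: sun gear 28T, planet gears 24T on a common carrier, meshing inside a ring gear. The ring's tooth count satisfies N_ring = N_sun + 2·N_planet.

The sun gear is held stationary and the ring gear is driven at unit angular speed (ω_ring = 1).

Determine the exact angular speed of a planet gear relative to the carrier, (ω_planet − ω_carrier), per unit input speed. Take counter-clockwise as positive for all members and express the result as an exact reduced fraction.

133/156

N_ring = 28 + 2·24 = 76
28(ω_s−ω_c) = −76(ω_r−ω_c),  ω_s=0, ω_r=1
28(0−ω_c) = −76(1−ω_c)  ⇒  104ω_c = 76  ⇒  ω_c = 19/26
sun–planet: 28·(0−19/26) = −24·(ω_p−ω_c)  ⇒  ω_p−ω_c = −(28/24)·(-19/26) = 133/156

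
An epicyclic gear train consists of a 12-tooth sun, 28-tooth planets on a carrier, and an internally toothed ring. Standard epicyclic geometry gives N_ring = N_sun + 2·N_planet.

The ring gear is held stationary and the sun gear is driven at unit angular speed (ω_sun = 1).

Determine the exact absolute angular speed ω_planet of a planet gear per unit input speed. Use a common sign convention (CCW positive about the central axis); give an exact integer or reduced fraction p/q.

-3/14

N_ring = 12 + 2·28 = 68
12(ω_s−ω_c) = −68(ω_r−ω_c),  ω_r=0, ω_s=1
12(1−ω_c) = −68(0−ω_c)  ⇒  80ω_c = 12  ⇒  ω_c = 3/20
sun–planet: 12·(1−3/20) = −28·(ω_p−ω_c)  ⇒  ω_p−ω_c = −(12/28)·(17/20) = -51/140
ω_p = 3/20 − 51/140 = -3/14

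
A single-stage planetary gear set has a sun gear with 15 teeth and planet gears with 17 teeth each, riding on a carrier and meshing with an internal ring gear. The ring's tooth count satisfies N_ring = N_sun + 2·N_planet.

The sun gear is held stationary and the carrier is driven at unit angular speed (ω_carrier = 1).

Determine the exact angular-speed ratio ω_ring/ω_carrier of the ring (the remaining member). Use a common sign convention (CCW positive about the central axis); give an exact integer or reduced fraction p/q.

N_ring = 15 + 2·17 = 49
15(ω_s−ω_c) = −49(ω_r−ω_c),  ω_s=0, ω_c=1
ω_r = 1 − (15/49)(0−1) = 64/49
ω_r/ω_c = 64/49

64/49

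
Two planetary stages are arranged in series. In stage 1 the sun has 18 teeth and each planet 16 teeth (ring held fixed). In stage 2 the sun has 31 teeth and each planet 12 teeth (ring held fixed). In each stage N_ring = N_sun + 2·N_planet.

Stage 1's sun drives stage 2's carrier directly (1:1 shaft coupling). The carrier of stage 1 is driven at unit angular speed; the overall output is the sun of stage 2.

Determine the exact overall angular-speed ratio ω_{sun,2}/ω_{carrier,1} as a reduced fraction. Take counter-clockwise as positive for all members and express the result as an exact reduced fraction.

Stage 1: N_ring = 18 + 2·16 = 50
Stage 1: 18(ω_s−ω_c) = −50(ω_r−ω_c),  ω_r=0, ω_c=1
Stage 1: ω_s = 1 − (50/18)(0−1) = 34/9
  ⇒ ω_s¹/ω_c¹ = 34/9
Stage 2: N_ring = 31 + 2·12 = 55
Stage 2: 31(ω_s−ω_c) = −55(ω_r−ω_c),  ω_r=0, ω_c=1
Stage 2: ω_s = 1 − (55/31)(0−1) = 86/31
  ⇒ ω_s²/ω_c² = 86/31
Coupling ω_c² = ω_s¹ ⇒ overall = 34/9 × 86/31 = 2924/279

2924/279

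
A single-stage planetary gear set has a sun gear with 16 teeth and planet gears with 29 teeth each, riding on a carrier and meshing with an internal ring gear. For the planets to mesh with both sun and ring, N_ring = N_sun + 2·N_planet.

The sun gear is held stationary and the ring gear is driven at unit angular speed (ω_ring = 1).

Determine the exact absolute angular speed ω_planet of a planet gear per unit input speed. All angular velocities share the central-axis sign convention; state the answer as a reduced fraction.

37/29

N_ring = 16 + 2·29 = 74
16(ω_s−ω_c) = −74(ω_r−ω_c),  ω_s=0, ω_r=1
16(0−ω_c) = −74(1−ω_c)  ⇒  90ω_c = 74  ⇒  ω_c = 37/45
sun–planet: 16·(0−37/45) = −29·(ω_p−ω_c)  ⇒  ω_p−ω_c = −(16/29)·(-37/45) = 592/1305
ω_p = 37/45 + 592/1305 = 37/29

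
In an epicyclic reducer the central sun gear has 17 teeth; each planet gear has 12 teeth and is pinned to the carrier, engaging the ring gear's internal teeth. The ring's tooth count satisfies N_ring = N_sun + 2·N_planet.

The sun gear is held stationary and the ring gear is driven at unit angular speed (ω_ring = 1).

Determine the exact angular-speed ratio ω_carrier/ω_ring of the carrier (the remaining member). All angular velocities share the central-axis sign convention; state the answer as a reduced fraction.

N_ring = 17 + 2·12 = 41
17(ω_s−ω_c) = −41(ω_r−ω_c),  ω_s=0, ω_r=1
17(0−ω_c) = −41(1−ω_c)  ⇒  58ω_c = 41  ⇒  ω_c = 41/58
ω_c/ω_r = 41/58

41/58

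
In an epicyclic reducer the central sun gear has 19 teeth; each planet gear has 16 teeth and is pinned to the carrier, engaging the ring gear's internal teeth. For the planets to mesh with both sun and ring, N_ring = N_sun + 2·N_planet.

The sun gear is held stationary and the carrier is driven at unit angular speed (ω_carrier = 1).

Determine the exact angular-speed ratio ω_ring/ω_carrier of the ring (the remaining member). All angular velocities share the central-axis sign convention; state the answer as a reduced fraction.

N_ring = 19 + 2·16 = 51
19(ω_s−ω_c) = −51(ω_r−ω_c),  ω_s=0, ω_c=1
ω_r = 1 − (19/51)(0−1) = 70/51
ω_r/ω_c = 70/51

70/51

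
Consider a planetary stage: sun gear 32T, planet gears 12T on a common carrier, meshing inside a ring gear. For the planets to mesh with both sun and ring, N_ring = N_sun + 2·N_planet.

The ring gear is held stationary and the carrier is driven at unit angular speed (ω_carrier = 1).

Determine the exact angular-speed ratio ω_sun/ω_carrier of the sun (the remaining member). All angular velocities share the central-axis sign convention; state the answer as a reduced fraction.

11/4

N_ring = 32 + 2·12 = 56
32(ω_s−ω_c) = −56(ω_r−ω_c),  ω_r=0, ω_c=1
ω_s = 1 − (56/32)(0−1) = 11/4
ω_s/ω_c = 11/4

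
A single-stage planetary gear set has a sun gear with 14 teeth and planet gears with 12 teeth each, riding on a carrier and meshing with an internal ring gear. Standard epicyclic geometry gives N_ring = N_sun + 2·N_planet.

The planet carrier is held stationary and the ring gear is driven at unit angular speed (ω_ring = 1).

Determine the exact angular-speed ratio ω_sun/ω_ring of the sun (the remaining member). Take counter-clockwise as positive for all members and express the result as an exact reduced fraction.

-19/7

N_ring = 14 + 2·12 = 38
14(ω_s−ω_c) = −38(ω_r−ω_c),  ω_c=0, ω_r=1
ω_s = 0 − (38/14)(1−0) = -19/7
ω_s/ω_r = -19/7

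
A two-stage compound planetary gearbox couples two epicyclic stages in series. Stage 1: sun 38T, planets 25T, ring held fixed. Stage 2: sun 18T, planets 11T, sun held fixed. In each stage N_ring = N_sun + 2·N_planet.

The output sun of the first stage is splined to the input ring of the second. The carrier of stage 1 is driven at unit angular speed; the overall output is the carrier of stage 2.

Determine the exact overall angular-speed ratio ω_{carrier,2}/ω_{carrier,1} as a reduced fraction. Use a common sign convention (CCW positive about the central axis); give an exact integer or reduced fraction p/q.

1260/551

Stage 1: N_ring = 38 + 2·25 = 88
Stage 1: 38(ω_s−ω_c) = −88(ω_r−ω_c),  ω_r=0, ω_c=1
Stage 1: ω_s = 1 − (88/38)(0−1) = 63/19
  ⇒ ω_s¹/ω_c¹ = 63/19
Stage 2: N_ring = 18 + 2·11 = 40
Stage 2: 18(ω_s−ω_c) = −40(ω_r−ω_c),  ω_s=0, ω_r=1
Stage 2: 18(0−ω_c) = −40(1−ω_c)  ⇒  58ω_c = 40  ⇒  ω_c = 20/29
  ⇒ ω_c²/ω_r² = 20/29
Coupling ω_r² = ω_s¹ ⇒ overall = 63/19 × 20/29 = 1260/551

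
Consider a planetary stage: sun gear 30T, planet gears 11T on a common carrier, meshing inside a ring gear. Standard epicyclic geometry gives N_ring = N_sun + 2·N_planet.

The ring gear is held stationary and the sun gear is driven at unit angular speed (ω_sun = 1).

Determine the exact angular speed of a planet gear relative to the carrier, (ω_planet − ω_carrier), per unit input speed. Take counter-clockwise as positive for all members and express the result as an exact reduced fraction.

-780/451

N_ring = 30 + 2·11 = 52
30(ω_s−ω_c) = −52(ω_r−ω_c),  ω_r=0, ω_s=1
30(1−ω_c) = −52(0−ω_c)  ⇒  82ω_c = 30  ⇒  ω_c = 15/41
sun–planet: 30·(1−15/41) = −11·(ω_p−ω_c)  ⇒  ω_p−ω_c = −(30/11)·(26/41) = -780/451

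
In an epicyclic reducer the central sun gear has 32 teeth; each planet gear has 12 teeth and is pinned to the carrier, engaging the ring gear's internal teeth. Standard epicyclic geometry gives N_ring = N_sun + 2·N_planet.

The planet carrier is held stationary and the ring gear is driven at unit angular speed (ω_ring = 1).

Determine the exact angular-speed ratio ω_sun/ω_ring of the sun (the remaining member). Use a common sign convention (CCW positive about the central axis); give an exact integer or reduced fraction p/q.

-7/4

N_ring = 32 + 2·12 = 56
32(ω_s−ω_c) = −56(ω_r−ω_c),  ω_c=0, ω_r=1
ω_s = 0 − (56/32)(1−0) = -7/4
ω_s/ω_r = -7/4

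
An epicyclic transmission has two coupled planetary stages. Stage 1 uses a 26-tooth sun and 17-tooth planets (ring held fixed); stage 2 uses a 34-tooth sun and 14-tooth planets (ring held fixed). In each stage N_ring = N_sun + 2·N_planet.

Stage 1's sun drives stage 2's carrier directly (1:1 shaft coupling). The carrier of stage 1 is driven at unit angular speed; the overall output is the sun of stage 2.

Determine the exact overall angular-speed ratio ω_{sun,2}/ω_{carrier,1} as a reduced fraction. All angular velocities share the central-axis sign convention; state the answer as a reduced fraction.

2064/221

Stage 1: N_ring = 26 + 2·17 = 60
Stage 1: 26(ω_s−ω_c) = −60(ω_r−ω_c),  ω_r=0, ω_c=1
Stage 1: ω_s = 1 − (60/26)(0−1) = 43/13
  ⇒ ω_s¹/ω_c¹ = 43/13
Stage 2: N_ring = 34 + 2·14 = 62
Stage 2: 34(ω_s−ω_c) = −62(ω_r−ω_c),  ω_r=0, ω_c=1
Stage 2: ω_s = 1 − (62/34)(0−1) = 48/17
  ⇒ ω_s²/ω_c² = 48/17
Coupling ω_c² = ω_s¹ ⇒ overall = 43/13 × 48/17 = 2064/221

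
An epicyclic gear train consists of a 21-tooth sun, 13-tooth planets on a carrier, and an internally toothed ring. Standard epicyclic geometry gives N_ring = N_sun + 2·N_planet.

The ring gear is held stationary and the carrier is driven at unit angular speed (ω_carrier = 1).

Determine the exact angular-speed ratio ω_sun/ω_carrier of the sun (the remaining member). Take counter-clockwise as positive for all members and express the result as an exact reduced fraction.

N_ring = 21 + 2·13 = 47
21(ω_s−ω_c) = −47(ω_r−ω_c),  ω_r=0, ω_c=1
ω_s = 1 − (47/21)(0−1) = 68/21
ω_s/ω_c = 68/21

68/21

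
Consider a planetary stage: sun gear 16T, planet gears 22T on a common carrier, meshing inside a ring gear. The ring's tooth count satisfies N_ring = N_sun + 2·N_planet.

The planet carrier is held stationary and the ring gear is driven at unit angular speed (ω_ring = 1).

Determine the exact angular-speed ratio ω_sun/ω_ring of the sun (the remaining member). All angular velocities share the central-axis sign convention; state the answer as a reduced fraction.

-15/4

N_ring = 16 + 2·22 = 60
16(ω_s−ω_c) = −60(ω_r−ω_c),  ω_c=0, ω_r=1
ω_s = 0 − (60/16)(1−0) = -15/4
ω_s/ω_r = -15/4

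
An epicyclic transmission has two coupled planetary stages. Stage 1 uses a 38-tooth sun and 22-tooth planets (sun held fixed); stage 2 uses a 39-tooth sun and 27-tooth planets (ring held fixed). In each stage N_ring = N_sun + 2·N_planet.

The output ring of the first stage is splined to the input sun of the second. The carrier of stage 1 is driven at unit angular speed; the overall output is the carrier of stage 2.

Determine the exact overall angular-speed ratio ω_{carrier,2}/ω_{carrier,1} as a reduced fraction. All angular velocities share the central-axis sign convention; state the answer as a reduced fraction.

Stage 1: N_ring = 38 + 2·22 = 82
Stage 1: 38(ω_s−ω_c) = −82(ω_r−ω_c),  ω_s=0, ω_c=1
Stage 1: ω_r = 1 − (38/82)(0−1) = 60/41
  ⇒ ω_r¹/ω_c¹ = 60/41
Stage 2: N_ring = 39 + 2·27 = 93
Stage 2: 39(ω_s−ω_c) = −93(ω_r−ω_c),  ω_r=0, ω_s=1
Stage 2: 39(1−ω_c) = −93(0−ω_c)  ⇒  132ω_c = 39  ⇒  ω_c = 13/44
  ⇒ ω_c²/ω_s² = 13/44
Coupling ω_s² = ω_r¹ ⇒ overall = 60/41 × 13/44 = 195/451

195/451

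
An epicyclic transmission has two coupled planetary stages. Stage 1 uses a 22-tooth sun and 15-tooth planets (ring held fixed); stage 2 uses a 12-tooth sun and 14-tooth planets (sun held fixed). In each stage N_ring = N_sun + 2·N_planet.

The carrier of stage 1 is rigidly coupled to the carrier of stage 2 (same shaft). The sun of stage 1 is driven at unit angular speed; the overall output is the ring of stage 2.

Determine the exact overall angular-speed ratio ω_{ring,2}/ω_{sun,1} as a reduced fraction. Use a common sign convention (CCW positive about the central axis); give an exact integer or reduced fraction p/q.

Stage 1: N_ring = 22 + 2·15 = 52
Stage 1: 22(ω_s−ω_c) = −52(ω_r−ω_c),  ω_r=0, ω_s=1
Stage 1: 22(1−ω_c) = −52(0−ω_c)  ⇒  74ω_c = 22  ⇒  ω_c = 11/37
  ⇒ ω_c¹/ω_s¹ = 11/37
Stage 2: N_ring = 12 + 2·14 = 40
Stage 2: 12(ω_s−ω_c) = −40(ω_r−ω_c),  ω_s=0, ω_c=1
Stage 2: ω_r = 1 − (12/40)(0−1) = 13/10
  ⇒ ω_r²/ω_c² = 13/10
Coupling ω_c² = ω_c¹ ⇒ overall = 11/37 × 13/10 = 143/370

143/370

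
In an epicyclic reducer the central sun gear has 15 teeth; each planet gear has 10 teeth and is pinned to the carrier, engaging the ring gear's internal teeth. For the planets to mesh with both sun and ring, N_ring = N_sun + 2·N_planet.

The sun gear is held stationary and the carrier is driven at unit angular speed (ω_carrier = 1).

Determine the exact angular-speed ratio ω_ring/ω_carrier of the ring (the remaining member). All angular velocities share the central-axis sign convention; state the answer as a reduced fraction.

10/7

N_ring = 15 + 2·10 = 35
15(ω_s−ω_c) = −35(ω_r−ω_c),  ω_s=0, ω_c=1
ω_r = 1 − (15/35)(0−1) = 10/7
ω_r/ω_c = 10/7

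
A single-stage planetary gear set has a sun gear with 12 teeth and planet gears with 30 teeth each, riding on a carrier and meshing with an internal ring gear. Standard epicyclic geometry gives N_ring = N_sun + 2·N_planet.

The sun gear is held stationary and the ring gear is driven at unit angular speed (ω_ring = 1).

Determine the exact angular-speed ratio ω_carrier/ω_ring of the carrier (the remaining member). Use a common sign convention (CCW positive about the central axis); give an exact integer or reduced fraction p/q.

N_ring = 12 + 2·30 = 72
12(ω_s−ω_c) = −72(ω_r−ω_c),  ω_s=0, ω_r=1
12(0−ω_c) = −72(1−ω_c)  ⇒  84ω_c = 72  ⇒  ω_c = 6/7
ω_c/ω_r = 6/7

6/7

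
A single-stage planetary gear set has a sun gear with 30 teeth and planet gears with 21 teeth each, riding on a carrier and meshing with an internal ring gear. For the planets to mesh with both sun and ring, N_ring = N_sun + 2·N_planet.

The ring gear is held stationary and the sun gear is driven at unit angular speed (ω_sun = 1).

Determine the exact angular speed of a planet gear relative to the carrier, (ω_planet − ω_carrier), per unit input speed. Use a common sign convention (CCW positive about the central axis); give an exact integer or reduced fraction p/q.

-120/119

N_ring = 30 + 2·21 = 72
30(ω_s−ω_c) = −72(ω_r−ω_c),  ω_r=0, ω_s=1
30(1−ω_c) = −72(0−ω_c)  ⇒  102ω_c = 30  ⇒  ω_c = 5/17
sun–planet: 30·(1−5/17) = −21·(ω_p−ω_c)  ⇒  ω_p−ω_c = −(30/21)·(12/17) = -120/119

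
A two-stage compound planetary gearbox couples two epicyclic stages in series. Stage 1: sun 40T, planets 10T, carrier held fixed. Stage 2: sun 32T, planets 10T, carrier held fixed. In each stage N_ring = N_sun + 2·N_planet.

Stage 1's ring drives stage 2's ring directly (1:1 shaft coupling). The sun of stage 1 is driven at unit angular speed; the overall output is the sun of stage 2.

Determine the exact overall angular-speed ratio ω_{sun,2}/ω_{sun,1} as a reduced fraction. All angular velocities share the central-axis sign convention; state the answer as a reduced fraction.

Stage 1: N_ring = 40 + 2·10 = 60
Stage 1: 40(ω_s−ω_c) = −60(ω_r−ω_c),  ω_c=0, ω_s=1
Stage 1: ω_r = 0 − (40/60)(1−0) = -2/3
  ⇒ ω_r¹/ω_s¹ = -2/3
Stage 2: N_ring = 32 + 2·10 = 52
Stage 2: 32(ω_s−ω_c) = −52(ω_r−ω_c),  ω_c=0, ω_r=1
Stage 2: ω_s = 0 − (52/32)(1−0) = -13/8
  ⇒ ω_s²/ω_r² = -13/8
Coupling ω_r² = ω_r¹ ⇒ overall = -2/3 × -13/8 = 13/12

13/12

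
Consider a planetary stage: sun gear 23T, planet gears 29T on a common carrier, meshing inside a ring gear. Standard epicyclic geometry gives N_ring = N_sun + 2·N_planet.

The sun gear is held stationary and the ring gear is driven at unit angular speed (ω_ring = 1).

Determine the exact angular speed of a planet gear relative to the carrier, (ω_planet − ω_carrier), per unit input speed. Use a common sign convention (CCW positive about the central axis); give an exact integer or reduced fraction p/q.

N_ring = 23 + 2·29 = 81
23(ω_s−ω_c) = −81(ω_r−ω_c),  ω_s=0, ω_r=1
23(0−ω_c) = −81(1−ω_c)  ⇒  104ω_c = 81  ⇒  ω_c = 81/104
sun–planet: 23·(0−81/104) = −29·(ω_p−ω_c)  ⇒  ω_p−ω_c = −(23/29)·(-81/104) = 1863/3016

1863/3016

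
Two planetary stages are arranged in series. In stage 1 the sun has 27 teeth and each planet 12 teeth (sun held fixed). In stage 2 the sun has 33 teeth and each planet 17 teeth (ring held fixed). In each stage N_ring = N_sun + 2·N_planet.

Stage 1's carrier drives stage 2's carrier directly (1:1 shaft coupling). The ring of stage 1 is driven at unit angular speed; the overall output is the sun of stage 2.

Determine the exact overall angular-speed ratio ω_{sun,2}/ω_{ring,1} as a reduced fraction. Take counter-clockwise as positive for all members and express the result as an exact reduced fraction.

Stage 1: N_ring = 27 + 2·12 = 51
Stage 1: 27(ω_s−ω_c) = −51(ω_r−ω_c),  ω_s=0, ω_r=1
Stage 1: 27(0−ω_c) = −51(1−ω_c)  ⇒  78ω_c = 51  ⇒  ω_c = 17/26
  ⇒ ω_c¹/ω_r¹ = 17/26
Stage 2: N_ring = 33 + 2·17 = 67
Stage 2: 33(ω_s−ω_c) = −67(ω_r−ω_c),  ω_r=0, ω_c=1
Stage 2: ω_s = 1 − (67/33)(0−1) = 100/33
  ⇒ ω_s²/ω_c² = 100/33
Coupling ω_c² = ω_c¹ ⇒ overall = 17/26 × 100/33 = 850/429

850/429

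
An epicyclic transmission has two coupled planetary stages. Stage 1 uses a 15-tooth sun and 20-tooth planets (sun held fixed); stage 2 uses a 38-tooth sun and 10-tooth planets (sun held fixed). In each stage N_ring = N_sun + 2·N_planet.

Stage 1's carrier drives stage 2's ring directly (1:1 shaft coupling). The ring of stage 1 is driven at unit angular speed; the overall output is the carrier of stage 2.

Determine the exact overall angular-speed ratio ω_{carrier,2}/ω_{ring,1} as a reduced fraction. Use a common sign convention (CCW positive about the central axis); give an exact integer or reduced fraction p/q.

319/672

Stage 1: N_ring = 15 + 2·20 = 55
Stage 1: 15(ω_s−ω_c) = −55(ω_r−ω_c),  ω_s=0, ω_r=1
Stage 1: 15(0−ω_c) = −55(1−ω_c)  ⇒  70ω_c = 55  ⇒  ω_c = 11/14
  ⇒ ω_c¹/ω_r¹ = 11/14
Stage 2: N_ring = 38 + 2·10 = 58
Stage 2: 38(ω_s−ω_c) = −58(ω_r−ω_c),  ω_s=0, ω_r=1
Stage 2: 38(0−ω_c) = −58(1−ω_c)  ⇒  96ω_c = 58  ⇒  ω_c = 29/48
  ⇒ ω_c²/ω_r² = 29/48
Coupling ω_r² = ω_c¹ ⇒ overall = 11/14 × 29/48 = 319/672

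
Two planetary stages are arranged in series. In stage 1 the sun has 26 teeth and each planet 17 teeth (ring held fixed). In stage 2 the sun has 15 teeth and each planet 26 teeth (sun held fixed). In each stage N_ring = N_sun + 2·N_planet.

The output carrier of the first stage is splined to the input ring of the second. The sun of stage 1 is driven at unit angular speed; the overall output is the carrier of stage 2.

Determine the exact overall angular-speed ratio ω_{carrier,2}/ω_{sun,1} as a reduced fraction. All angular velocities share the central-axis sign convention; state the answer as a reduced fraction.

Stage 1: N_ring = 26 + 2·17 = 60
Stage 1: 26(ω_s−ω_c) = −60(ω_r−ω_c),  ω_r=0, ω_s=1
Stage 1: 26(1−ω_c) = −60(0−ω_c)  ⇒  86ω_c = 26  ⇒  ω_c = 13/43
  ⇒ ω_c¹/ω_s¹ = 13/43
Stage 2: N_ring = 15 + 2·26 = 67
Stage 2: 15(ω_s−ω_c) = −67(ω_r−ω_c),  ω_s=0, ω_r=1
Stage 2: 15(0−ω_c) = −67(1−ω_c)  ⇒  82ω_c = 67  ⇒  ω_c = 67/82
  ⇒ ω_c²/ω_r² = 67/82
Coupling ω_r² = ω_c¹ ⇒ overall = 13/43 × 67/82 = 871/3526

871/3526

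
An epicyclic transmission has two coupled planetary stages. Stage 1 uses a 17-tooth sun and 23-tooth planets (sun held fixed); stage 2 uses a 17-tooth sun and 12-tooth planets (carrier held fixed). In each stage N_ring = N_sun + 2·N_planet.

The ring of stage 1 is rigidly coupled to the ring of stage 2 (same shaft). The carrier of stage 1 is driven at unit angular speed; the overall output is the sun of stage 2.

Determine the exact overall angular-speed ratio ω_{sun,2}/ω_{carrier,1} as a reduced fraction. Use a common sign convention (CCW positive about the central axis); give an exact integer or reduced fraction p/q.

Stage 1: N_ring = 17 + 2·23 = 63
Stage 1: 17(ω_s−ω_c) = −63(ω_r−ω_c),  ω_s=0, ω_c=1
Stage 1: ω_r = 1 − (17/63)(0−1) = 80/63
  ⇒ ω_r¹/ω_c¹ = 80/63
Stage 2: N_ring = 17 + 2·12 = 41
Stage 2: 17(ω_s−ω_c) = −41(ω_r−ω_c),  ω_c=0, ω_r=1
Stage 2: ω_s = 0 − (41/17)(1−0) = -41/17
  ⇒ ω_s²/ω_r² = -41/17
Coupling ω_r² = ω_r¹ ⇒ overall = 80/63 × -41/17 = -3280/1071

-3280/1071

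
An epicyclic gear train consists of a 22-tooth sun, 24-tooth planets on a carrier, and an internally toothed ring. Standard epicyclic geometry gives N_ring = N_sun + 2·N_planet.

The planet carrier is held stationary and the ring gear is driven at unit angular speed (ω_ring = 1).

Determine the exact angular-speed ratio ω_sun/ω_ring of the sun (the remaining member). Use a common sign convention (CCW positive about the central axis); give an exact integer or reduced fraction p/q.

N_ring = 22 + 2·24 = 70
22(ω_s−ω_c) = −70(ω_r−ω_c),  ω_c=0, ω_r=1
ω_s = 0 − (70/22)(1−0) = -35/11
ω_s/ω_r = -35/11

-35/11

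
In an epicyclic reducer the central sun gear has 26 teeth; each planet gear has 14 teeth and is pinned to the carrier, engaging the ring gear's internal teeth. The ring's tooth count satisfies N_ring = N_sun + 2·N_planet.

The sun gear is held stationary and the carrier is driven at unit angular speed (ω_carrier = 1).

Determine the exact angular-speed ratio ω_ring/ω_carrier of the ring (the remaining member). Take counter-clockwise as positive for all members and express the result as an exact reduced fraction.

N_ring = 26 + 2·14 = 54
26(ω_s−ω_c) = −54(ω_r−ω_c),  ω_s=0, ω_c=1
ω_r = 1 − (26/54)(0−1) = 40/27
ω_r/ω_c = 40/27

40/27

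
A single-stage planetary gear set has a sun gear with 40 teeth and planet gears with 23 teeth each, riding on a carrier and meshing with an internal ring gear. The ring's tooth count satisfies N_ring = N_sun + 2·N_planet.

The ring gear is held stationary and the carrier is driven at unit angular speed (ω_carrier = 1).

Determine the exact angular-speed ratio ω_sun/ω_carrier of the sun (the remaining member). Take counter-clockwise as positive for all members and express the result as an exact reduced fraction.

63/20

N_ring = 40 + 2·23 = 86
40(ω_s−ω_c) = −86(ω_r−ω_c),  ω_r=0, ω_c=1
ω_s = 1 − (86/40)(0−1) = 63/20
ω_s/ω_c = 63/20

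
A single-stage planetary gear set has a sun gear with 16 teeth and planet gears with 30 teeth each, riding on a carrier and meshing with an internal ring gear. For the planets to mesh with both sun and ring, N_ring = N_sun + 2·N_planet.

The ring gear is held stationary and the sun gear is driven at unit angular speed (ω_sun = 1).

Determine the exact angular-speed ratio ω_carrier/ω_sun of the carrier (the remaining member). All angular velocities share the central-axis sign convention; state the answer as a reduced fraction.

4/23

N_ring = 16 + 2·30 = 76
16(ω_s−ω_c) = −76(ω_r−ω_c),  ω_r=0, ω_s=1
16(1−ω_c) = −76(0−ω_c)  ⇒  92ω_c = 16  ⇒  ω_c = 4/23
ω_c/ω_s = 4/23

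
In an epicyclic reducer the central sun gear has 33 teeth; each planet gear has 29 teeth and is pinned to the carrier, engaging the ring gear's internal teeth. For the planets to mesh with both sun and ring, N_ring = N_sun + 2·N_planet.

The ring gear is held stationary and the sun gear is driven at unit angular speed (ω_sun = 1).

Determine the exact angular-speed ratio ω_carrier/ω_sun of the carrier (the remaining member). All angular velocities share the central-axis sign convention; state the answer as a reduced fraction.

N_ring = 33 + 2·29 = 91
33(ω_s−ω_c) = −91(ω_r−ω_c),  ω_r=0, ω_s=1
33(1−ω_c) = −91(0−ω_c)  ⇒  124ω_c = 33  ⇒  ω_c = 33/124
ω_c/ω_s = 33/124

33/124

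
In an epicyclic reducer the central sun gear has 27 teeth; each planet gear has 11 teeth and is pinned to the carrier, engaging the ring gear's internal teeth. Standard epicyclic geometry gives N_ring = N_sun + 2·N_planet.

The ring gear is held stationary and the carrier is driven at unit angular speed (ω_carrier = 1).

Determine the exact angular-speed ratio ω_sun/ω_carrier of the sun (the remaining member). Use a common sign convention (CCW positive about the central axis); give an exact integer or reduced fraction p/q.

N_ring = 27 + 2·11 = 49
27(ω_s−ω_c) = −49(ω_r−ω_c),  ω_r=0, ω_c=1
ω_s = 1 − (49/27)(0−1) = 76/27
ω_s/ω_c = 76/27

76/27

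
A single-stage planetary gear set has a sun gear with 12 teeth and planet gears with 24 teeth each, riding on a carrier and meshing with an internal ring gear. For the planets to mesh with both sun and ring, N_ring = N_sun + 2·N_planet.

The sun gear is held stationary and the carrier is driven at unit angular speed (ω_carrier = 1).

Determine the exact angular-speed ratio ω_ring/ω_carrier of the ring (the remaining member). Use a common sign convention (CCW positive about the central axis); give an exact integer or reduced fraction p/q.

6/5

N_ring = 12 + 2·24 = 60
12(ω_s−ω_c) = −60(ω_r−ω_c),  ω_s=0, ω_c=1
ω_r = 1 − (12/60)(0−1) = 6/5
ω_r/ω_c = 6/5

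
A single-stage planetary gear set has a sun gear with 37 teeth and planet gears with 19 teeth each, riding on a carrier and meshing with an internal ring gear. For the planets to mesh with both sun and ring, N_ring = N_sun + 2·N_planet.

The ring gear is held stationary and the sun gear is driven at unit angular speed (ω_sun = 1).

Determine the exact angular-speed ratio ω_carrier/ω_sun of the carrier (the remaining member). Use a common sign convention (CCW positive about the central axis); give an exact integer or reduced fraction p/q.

37/112

N_ring = 37 + 2·19 = 75
37(ω_s−ω_c) = −75(ω_r−ω_c),  ω_r=0, ω_s=1
37(1−ω_c) = −75(0−ω_c)  ⇒  112ω_c = 37  ⇒  ω_c = 37/112
ω_c/ω_s = 37/112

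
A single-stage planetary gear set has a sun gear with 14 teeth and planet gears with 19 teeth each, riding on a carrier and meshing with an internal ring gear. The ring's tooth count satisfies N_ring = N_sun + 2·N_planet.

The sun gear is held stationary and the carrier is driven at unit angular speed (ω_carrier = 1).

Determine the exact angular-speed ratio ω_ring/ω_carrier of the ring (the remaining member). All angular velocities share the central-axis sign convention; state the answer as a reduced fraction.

N_ring = 14 + 2·19 = 52
14(ω_s−ω_c) = −52(ω_r−ω_c),  ω_s=0, ω_c=1
ω_r = 1 − (14/52)(0−1) = 33/26
ω_r/ω_c = 33/26

33/26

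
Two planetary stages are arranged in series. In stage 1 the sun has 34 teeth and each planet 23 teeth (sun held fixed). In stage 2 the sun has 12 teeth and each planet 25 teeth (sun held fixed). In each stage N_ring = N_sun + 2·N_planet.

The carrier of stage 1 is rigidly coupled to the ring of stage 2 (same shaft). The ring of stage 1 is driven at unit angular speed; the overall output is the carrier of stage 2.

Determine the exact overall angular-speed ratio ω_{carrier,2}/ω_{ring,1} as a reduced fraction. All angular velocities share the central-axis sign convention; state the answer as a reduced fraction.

Stage 1: N_ring = 34 + 2·23 = 80
Stage 1: 34(ω_s−ω_c) = −80(ω_r−ω_c),  ω_s=0, ω_r=1
Stage 1: 34(0−ω_c) = −80(1−ω_c)  ⇒  114ω_c = 80  ⇒  ω_c = 40/57
  ⇒ ω_c¹/ω_r¹ = 40/57
Stage 2: N_ring = 12 + 2·25 = 62
Stage 2: 12(ω_s−ω_c) = −62(ω_r−ω_c),  ω_s=0, ω_r=1
Stage 2: 12(0−ω_c) = −62(1−ω_c)  ⇒  74ω_c = 62  ⇒  ω_c = 31/37
  ⇒ ω_c²/ω_r² = 31/37
Coupling ω_r² = ω_c¹ ⇒ overall = 40/57 × 31/37 = 1240/2109

1240/2109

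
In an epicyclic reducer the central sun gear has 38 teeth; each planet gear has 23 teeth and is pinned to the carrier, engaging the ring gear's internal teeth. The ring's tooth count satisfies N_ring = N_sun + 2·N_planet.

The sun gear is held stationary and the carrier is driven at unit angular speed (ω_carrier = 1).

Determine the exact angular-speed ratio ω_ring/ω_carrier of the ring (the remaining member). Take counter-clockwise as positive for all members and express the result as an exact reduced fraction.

61/42

N_ring = 38 + 2·23 = 84
38(ω_s−ω_c) = −84(ω_r−ω_c),  ω_s=0, ω_c=1
ω_r = 1 − (38/84)(0−1) = 61/42
ω_r/ω_c = 61/42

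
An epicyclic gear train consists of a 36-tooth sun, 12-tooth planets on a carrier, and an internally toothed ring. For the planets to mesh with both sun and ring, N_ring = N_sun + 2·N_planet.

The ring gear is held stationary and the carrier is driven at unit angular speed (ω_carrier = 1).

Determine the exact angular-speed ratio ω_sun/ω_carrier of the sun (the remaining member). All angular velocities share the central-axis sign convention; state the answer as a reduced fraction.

N_ring = 36 + 2·12 = 60
36(ω_s−ω_c) = −60(ω_r−ω_c),  ω_r=0, ω_c=1
ω_s = 1 − (60/36)(0−1) = 8/3
ω_s/ω_c = 8/3

8/3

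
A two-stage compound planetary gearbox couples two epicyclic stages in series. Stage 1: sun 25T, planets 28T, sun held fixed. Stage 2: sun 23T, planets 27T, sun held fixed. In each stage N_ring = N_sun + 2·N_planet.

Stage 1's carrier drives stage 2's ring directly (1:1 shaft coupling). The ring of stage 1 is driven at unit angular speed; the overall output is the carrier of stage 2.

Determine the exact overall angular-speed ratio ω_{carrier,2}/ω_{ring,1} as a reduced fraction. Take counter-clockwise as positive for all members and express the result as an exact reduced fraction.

Stage 1: N_ring = 25 + 2·28 = 81
Stage 1: 25(ω_s−ω_c) = −81(ω_r−ω_c),  ω_s=0, ω_r=1
Stage 1: 25(0−ω_c) = −81(1−ω_c)  ⇒  106ω_c = 81  ⇒  ω_c = 81/106
  ⇒ ω_c¹/ω_r¹ = 81/106
Stage 2: N_ring = 23 + 2·27 = 77
Stage 2: 23(ω_s−ω_c) = −77(ω_r−ω_c),  ω_s=0, ω_r=1
Stage 2: 23(0−ω_c) = −77(1−ω_c)  ⇒  100ω_c = 77  ⇒  ω_c = 77/100
  ⇒ ω_c²/ω_r² = 77/100
Coupling ω_r² = ω_c¹ ⇒ overall = 81/106 × 77/100 = 6237/10600

6237/10600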